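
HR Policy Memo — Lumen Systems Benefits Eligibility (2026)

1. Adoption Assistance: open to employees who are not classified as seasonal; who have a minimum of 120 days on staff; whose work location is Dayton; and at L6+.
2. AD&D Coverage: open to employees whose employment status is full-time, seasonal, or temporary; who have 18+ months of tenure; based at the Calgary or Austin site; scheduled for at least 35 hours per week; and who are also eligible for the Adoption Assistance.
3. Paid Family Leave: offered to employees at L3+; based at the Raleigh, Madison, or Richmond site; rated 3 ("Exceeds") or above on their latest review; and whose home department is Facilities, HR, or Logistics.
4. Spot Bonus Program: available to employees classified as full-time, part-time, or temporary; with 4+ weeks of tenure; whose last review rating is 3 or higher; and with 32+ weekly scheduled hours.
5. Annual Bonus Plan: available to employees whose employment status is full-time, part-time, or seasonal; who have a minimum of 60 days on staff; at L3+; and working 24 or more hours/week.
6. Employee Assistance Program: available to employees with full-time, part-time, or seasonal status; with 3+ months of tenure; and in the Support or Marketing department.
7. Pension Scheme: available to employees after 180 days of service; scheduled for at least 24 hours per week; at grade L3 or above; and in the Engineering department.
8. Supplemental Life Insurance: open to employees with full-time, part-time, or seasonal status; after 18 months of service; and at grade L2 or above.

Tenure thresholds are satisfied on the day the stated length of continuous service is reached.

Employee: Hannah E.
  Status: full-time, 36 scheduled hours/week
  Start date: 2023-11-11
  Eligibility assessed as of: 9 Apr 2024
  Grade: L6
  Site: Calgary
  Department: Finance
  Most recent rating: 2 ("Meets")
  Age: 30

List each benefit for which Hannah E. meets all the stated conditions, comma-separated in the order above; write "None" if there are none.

Service from 2023-11-11 to 9 Apr 2024: 150 days.
Adoption Assistance — status full-time ✓ (not excluded); service 150 days ≥ 120 days ✓; site Calgary ✗ (not Dayton) → not eligible.
AD&D Coverage — status full-time ✓; service 150 days < 18 months (≈540 days) ✗ → not eligible.
Paid Family Leave — grade L6 ≥ L3 ✓; site Calgary ✗ (not Raleigh, Madison, or Richmond) → not eligible.
Spot Bonus Program — status full-time ✓; service 150 days ≥ 4 weeks (≈28 days) ✓; rating 2 < 3 ✗ → not eligible.
Annual Bonus Plan — status full-time ✓; service 150 days ≥ 60 days ✓; grade L6 ≥ L3 ✓; 36 hrs/wk ≥ 24 ✓ → eligible.
Employee Assistance Program — status full-time ✓; service 150 days ≥ 3 months (≈90 days) ✓; dept Finance ✗ → not eligible.
Pension Scheme — service 150 days < 180 days ✗ → not eligible.
Supplemental Life Insurance — status full-time ✓; service 150 days < 18 months (≈540 days) ✗ → not eligible.

Annual Bonus Plan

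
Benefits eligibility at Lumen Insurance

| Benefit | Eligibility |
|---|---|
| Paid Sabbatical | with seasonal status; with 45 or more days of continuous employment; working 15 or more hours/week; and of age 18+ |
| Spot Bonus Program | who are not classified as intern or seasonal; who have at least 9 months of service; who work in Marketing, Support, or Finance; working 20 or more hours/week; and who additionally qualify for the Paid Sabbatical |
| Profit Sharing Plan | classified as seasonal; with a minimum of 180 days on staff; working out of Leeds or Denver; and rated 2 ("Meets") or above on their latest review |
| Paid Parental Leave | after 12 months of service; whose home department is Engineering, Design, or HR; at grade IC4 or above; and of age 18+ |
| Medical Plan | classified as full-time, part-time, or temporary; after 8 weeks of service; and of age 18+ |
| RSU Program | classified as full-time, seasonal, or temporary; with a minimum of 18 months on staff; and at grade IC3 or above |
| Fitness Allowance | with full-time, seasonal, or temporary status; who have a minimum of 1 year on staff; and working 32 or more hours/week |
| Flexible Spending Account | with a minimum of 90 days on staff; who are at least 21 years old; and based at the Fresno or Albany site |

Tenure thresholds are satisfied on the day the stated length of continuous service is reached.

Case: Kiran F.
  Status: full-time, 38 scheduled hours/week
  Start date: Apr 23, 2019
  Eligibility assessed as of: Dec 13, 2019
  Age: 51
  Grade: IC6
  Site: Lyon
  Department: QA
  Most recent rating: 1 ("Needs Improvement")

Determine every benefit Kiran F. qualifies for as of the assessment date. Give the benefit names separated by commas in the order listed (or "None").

Medical Plan

Service from Apr 23, 2019 to Dec 13, 2019: 234 days.
Paid Sabbatical — status full-time ✗ (requires seasonal) → not eligible.
Spot Bonus Program — status full-time ✓ (not excluded); service 234 days < 9 months (≈270 days) ✗ → not eligible.
Profit Sharing Plan — status full-time ✗ (requires seasonal) → not eligible.
Paid Parental Leave — service 234 days < 12 months (≈360 days) ✗ → not eligible.
Medical Plan — status full-time ✓; service 234 days ≥ 8 weeks (≈56 days) ✓; age 51 ≥ 18 ✓ → eligible.
RSU Program — status full-time ✓; service 234 days < 18 months (≈540 days) ✗ → not eligible.
Fitness Allowance — status full-time ✓; service 234 days < 1 year (≈365 days) ✗ → not eligible.
Flexible Spending Account — service 234 days ≥ 90 days ✓; age 51 ≥ 21 ✓; site Lyon ✗ (not Fresno or Albany) → not eligible.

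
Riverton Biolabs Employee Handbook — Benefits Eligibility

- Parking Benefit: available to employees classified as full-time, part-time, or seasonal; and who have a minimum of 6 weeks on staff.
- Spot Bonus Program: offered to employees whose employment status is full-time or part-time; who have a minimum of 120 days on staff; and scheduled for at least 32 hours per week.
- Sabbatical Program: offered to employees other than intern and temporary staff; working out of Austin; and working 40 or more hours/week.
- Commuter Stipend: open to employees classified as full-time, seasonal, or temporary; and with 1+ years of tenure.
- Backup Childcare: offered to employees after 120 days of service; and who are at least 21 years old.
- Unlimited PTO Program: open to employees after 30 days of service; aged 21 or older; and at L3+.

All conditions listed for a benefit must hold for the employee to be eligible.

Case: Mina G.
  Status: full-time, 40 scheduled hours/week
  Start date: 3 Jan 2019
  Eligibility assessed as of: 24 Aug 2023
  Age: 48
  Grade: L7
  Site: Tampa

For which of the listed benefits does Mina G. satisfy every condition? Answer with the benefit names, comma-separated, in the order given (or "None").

Parking Benefit, Spot Bonus Program, Commuter Stipend, Backup Childcare, Unlimited PTO Program

Service from 3 Jan 2019 to 24 Aug 2023: 1694 days.
Parking Benefit — status full-time ✓; service 1694 days ≥ 6 weeks (≈42 days) ✓ → eligible.
Spot Bonus Program — status full-time ✓; service 1694 days ≥ 120 days ✓; 40 hrs/wk ≥ 32 ✓ → eligible.
Sabbatical Program — status full-time ✓ (not excluded); site Tampa ✗ (not Austin) → not eligible.
Commuter Stipend — status full-time ✓; service 1694 days ≥ 1 year (≈365 days) ✓ → eligible.
Backup Childcare — service 1694 days ≥ 120 days ✓; age 48 ≥ 21 ✓ → eligible.
Unlimited PTO Program — service 1694 days ≥ 30 days ✓; age 48 ≥ 21 ✓; grade L7 ≥ L3 ✓ → eligible.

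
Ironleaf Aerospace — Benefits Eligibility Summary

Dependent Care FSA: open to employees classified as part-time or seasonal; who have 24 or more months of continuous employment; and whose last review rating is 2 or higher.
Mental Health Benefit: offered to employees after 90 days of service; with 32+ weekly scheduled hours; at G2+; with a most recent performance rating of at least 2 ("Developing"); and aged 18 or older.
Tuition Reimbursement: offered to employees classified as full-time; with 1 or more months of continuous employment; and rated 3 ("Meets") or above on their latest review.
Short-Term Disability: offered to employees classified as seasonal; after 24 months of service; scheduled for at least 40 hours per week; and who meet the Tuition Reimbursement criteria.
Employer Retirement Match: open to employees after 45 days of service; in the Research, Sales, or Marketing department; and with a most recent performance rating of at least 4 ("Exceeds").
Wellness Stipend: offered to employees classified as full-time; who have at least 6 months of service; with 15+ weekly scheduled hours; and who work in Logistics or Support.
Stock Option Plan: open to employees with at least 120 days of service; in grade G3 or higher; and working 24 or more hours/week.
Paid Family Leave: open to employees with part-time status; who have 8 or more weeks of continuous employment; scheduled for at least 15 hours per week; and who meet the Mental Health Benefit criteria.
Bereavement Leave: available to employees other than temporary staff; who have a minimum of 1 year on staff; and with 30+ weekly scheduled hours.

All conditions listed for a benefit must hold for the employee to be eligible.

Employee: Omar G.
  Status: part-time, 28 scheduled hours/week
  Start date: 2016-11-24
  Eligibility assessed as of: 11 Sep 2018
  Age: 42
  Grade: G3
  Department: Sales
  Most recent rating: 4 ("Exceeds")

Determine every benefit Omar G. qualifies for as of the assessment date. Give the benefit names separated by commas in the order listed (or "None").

Service from 2016-11-24 to 11 Sep 2018: 656 days.
Dependent Care FSA — status part-time ✓; service 656 days < 24 months (≈720 days) ✗ → not eligible.
Mental Health Benefit — service 656 days ≥ 90 days ✓; 28 hrs/wk < 32 ✗ → not eligible.
Tuition Reimbursement — status part-time ✗ (requires full-time) → not eligible.
Short-Term Disability — status part-time ✗ (requires seasonal) → not eligible.
Employer Retirement Match — service 656 days ≥ 45 days ✓; dept Sales ✓; rating 4 ≥ 4 ✓ → eligible.
Wellness Stipend — status part-time ✗ (requires full-time) → not eligible.
Stock Option Plan — service 656 days ≥ 120 days ✓; grade G3 ≥ G3 ✓; 28 hrs/wk ≥ 24 ✓ → eligible.
Paid Family Leave — status part-time ✓; service 656 days ≥ 8 weeks (≈56 days) ✓; 28 hrs/wk ≥ 15 ✓; not eligible for Mental Health Benefit ✗ → not eligible.
Bereavement Leave — status part-time ✓ (not excluded); service 656 days ≥ 1 year (≈365 days) ✓; 28 hrs/wk < 30 ✗ → not eligible.

Employer Retirement Match, Stock Option Plan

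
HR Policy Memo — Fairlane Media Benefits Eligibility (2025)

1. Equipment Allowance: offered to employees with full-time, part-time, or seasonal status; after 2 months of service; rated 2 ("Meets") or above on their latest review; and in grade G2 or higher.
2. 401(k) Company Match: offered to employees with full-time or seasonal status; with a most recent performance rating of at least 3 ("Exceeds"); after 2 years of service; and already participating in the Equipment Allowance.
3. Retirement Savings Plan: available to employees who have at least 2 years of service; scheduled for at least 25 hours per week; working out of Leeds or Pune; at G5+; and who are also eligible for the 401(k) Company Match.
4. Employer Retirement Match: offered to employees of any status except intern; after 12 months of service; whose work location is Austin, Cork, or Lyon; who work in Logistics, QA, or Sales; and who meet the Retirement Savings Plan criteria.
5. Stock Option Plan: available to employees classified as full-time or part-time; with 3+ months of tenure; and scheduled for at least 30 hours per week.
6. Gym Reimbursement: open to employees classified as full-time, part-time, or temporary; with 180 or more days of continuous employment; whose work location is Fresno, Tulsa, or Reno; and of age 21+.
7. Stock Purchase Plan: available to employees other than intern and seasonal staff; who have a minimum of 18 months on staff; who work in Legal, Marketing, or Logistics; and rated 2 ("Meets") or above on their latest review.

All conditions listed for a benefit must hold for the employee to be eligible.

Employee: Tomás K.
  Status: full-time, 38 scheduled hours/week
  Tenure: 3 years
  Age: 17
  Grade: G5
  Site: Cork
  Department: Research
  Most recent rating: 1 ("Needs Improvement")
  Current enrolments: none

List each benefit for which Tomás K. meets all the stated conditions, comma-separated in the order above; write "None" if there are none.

Equipment Allowance — status full-time ✓; service 3 years ≥ 2 months (≈60 days) ✓; rating 1 < 2 ✗ → not eligible.
401(k) Company Match — status full-time ✓; rating 1 < 3 ✗ → not eligible.
Retirement Savings Plan — service 3 years ≥ 2 years ✓; 38 hrs/wk ≥ 25 ✓; site Cork ✗ (not Leeds or Pune) → not eligible.
Employer Retirement Match — status full-time ✓ (not excluded); service 3 years ≥ 12 months (≈360 days) ✓; site Cork ✓; dept Research ✗ → not eligible.
Stock Option Plan — status full-time ✓; service 3 years ≥ 3 months (≈90 days) ✓; 38 hrs/wk ≥ 30 ✓ → eligible.
Gym Reimbursement — status full-time ✓; service 3 years ≥ 180 days ✓; site Cork ✗ (not Fresno, Tulsa, or Reno) → not eligible.
Stock Purchase Plan — status full-time ✓ (not excluded); service 3 years ≥ 18 months (≈540 days) ✓; dept Research ✗ → not eligible.

Stock Option Plan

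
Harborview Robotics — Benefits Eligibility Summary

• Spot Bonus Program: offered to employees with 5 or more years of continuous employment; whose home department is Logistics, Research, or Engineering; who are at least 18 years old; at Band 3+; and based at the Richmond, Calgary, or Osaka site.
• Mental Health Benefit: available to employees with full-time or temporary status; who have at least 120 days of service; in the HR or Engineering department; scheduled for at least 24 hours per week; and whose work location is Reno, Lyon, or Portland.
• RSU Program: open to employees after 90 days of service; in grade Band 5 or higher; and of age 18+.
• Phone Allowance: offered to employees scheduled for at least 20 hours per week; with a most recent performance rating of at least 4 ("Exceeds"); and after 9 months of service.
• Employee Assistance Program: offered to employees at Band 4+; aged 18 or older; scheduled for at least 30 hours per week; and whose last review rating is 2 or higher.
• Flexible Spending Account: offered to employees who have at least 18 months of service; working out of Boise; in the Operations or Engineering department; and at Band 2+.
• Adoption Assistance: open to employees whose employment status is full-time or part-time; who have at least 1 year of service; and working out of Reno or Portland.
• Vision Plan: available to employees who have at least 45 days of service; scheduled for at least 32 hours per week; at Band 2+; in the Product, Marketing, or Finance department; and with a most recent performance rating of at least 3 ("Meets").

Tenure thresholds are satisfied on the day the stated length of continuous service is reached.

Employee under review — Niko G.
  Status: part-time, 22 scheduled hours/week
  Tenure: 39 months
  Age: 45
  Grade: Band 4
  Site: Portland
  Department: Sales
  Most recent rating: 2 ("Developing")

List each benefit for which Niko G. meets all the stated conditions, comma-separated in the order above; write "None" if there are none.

Spot Bonus Program — service 39 months < 5 years (≈1825 days) ✗ → not eligible.
Mental Health Benefit — status part-time ✗ (requires full-time or temporary) → not eligible.
RSU Program — service 39 months ≥ 90 days ✓; grade Band 4 < Band 5 ✗ → not eligible.
Phone Allowance — 22 hrs/wk ≥ 20 ✓; rating 2 < 4 ✗ → not eligible.
Employee Assistance Program — grade Band 4 ≥ Band 4 ✓; age 45 ≥ 18 ✓; 22 hrs/wk < 30 ✗ → not eligible.
Flexible Spending Account — service 39 months ≥ 18 months ✓; site Portland ✗ (not Boise) → not eligible.
Adoption Assistance — status part-time ✓; service 39 months ≥ 1 year (≈365 days) ✓; site Portland ✓ → eligible.
Vision Plan — service 39 months ≥ 45 days ✓; 22 hrs/wk < 32 ✗ → not eligible.

Adoption Assistance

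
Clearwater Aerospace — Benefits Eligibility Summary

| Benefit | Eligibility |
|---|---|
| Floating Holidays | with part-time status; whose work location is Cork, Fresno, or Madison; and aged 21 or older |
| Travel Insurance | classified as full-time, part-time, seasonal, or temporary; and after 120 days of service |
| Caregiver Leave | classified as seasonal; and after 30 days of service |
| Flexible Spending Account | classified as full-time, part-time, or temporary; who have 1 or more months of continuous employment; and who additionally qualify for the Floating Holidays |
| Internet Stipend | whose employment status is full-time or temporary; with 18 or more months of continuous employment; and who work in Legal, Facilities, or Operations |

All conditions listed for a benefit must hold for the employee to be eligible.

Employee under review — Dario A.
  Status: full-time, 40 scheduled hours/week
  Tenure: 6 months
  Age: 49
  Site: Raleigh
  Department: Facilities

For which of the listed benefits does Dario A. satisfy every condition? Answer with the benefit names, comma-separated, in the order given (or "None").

Travel Insurance

Floating Holidays — status full-time ✗ (requires part-time) → not eligible.
Travel Insurance — status full-time ✓; service 6 months ≥ 120 days ✓ → eligible.
Caregiver Leave — status full-time ✗ (requires seasonal) → not eligible.
Flexible Spending Account — status full-time ✓; service 6 months ≥ 1 month ✓; not eligible for Floating Holidays ✗ → not eligible.
Internet Stipend — status full-time ✓; service 6 months < 18 months ✗ → not eligible.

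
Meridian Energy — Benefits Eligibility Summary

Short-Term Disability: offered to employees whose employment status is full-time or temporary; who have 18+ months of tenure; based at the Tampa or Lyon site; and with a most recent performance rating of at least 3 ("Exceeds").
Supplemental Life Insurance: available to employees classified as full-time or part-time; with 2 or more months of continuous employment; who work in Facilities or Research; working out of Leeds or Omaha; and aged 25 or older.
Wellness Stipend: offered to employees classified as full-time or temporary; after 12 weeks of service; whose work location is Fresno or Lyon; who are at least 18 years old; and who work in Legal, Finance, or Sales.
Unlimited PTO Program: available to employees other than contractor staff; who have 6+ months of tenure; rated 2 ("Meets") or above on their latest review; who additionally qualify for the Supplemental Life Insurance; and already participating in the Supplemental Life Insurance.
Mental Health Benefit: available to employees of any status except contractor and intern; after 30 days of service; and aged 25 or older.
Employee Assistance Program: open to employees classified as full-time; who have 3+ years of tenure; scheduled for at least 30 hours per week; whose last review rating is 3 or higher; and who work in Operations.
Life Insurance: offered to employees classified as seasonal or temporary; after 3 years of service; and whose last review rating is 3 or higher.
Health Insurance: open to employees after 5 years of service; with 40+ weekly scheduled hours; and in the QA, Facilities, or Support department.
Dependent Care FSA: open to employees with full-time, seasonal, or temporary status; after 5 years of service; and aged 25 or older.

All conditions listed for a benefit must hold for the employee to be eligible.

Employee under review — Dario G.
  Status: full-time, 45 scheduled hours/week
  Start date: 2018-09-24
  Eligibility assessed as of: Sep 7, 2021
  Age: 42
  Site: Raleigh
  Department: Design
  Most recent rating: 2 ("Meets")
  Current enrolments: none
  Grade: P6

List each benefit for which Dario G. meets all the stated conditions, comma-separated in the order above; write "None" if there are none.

Service from 2018-09-24 to Sep 7, 2021: 1079 days.
Short-Term Disability — status full-time ✓; service 1079 days ≥ 18 months (≈540 days) ✓; site Raleigh ✗ (not Tampa or Lyon) → not eligible.
Supplemental Life Insurance — status full-time ✓; service 1079 days ≥ 2 months (≈60 days) ✓; dept Design ✗ → not eligible.
Wellness Stipend — status full-time ✓; service 1079 days ≥ 12 weeks (≈84 days) ✓; site Raleigh ✗ (not Fresno or Lyon) → not eligible.
Unlimited PTO Program — status full-time ✓ (not excluded); service 1079 days ≥ 6 months (≈180 days) ✓; rating 2 ≥ 2 ✓; not eligible for Supplemental Life Insurance ✗ → not eligible.
Mental Health Benefit — status full-time ✓ (not excluded); service 1079 days ≥ 30 days ✓; age 42 ≥ 25 ✓ → eligible.
Employee Assistance Program — status full-time ✓; service 1079 days < 3 years (≈1095 days) ✗ → not eligible.
Life Insurance — status full-time ✗ (requires seasonal or temporary) → not eligible.
Health Insurance — service 1079 days < 5 years (≈1825 days) ✗ → not eligible.
Dependent Care FSA — status full-time ✓; service 1079 days < 5 years (≈1825 days) ✗ → not eligible.

Mental Health Benefit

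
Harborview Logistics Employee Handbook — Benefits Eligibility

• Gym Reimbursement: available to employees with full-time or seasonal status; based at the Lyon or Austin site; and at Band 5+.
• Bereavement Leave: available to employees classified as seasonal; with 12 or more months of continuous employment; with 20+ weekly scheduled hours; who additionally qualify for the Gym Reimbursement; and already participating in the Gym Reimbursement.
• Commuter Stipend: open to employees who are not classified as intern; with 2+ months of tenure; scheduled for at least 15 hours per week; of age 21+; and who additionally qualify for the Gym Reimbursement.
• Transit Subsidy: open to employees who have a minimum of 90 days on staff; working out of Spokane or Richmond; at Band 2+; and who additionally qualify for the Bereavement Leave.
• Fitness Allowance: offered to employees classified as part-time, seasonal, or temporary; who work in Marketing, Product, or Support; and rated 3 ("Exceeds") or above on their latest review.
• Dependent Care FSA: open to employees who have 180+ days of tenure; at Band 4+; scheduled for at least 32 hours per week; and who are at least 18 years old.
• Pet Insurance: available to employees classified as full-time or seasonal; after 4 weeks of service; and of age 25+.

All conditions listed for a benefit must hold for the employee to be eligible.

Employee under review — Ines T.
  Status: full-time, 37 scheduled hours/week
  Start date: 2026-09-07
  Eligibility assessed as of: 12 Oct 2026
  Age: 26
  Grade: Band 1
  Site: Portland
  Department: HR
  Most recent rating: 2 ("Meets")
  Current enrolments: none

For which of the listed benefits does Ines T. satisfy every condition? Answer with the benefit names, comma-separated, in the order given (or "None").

Service from 2026-09-07 to 12 Oct 2026: 35 days.
Gym Reimbursement — status full-time ✓; site Portland ✗ (not Lyon or Austin) → not eligible.
Bereavement Leave — status full-time ✗ (requires seasonal) → not eligible.
Commuter Stipend — status full-time ✓ (not excluded); service 35 days < 2 months (≈60 days) ✗ → not eligible.
Transit Subsidy — service 35 days < 90 days ✗ → not eligible.
Fitness Allowance — status full-time ✗ (requires part-time, seasonal, or temporary) → not eligible.
Dependent Care FSA — service 35 days < 180 days ✗ → not eligible.
Pet Insurance — status full-time ✓; service 35 days ≥ 4 weeks (≈28 days) ✓; age 26 ≥ 25 ✓ → eligible.

Pet Insurance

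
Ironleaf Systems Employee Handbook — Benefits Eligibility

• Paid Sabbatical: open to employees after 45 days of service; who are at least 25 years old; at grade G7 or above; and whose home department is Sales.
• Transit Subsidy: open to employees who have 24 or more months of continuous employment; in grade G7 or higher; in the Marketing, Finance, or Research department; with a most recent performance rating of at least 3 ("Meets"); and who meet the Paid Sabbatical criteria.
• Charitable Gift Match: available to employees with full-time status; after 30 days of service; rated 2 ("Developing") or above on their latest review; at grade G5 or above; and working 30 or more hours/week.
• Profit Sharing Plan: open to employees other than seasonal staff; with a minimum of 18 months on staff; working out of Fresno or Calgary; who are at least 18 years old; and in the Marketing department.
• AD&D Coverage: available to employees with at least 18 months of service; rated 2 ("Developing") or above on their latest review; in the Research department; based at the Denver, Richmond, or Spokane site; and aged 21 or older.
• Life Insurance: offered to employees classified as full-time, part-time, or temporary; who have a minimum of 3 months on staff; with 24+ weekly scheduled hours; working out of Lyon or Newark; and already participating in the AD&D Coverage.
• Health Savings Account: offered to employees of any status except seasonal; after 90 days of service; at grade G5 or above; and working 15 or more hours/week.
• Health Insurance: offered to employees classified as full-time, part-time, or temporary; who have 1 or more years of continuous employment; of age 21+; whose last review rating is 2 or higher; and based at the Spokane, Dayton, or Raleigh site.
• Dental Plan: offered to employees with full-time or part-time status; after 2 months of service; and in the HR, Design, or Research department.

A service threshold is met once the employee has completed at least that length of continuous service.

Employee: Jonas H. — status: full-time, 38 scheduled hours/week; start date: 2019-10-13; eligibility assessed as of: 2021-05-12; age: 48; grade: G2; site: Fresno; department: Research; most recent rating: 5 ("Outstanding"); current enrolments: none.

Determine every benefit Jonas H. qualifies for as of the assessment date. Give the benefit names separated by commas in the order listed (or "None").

Dental Plan

Service from 2019-10-13 to 2021-05-12: 577 days.
Paid Sabbatical — service 577 days ≥ 45 days ✓; age 48 ≥ 25 ✓; grade G2 < G7 ✗ → not eligible.
Transit Subsidy — service 577 days < 24 months (≈720 days) ✗ → not eligible.
Charitable Gift Match — status full-time ✓; service 577 days ≥ 30 days ✓; rating 5 ≥ 2 ✓; grade G2 < G5 ✗ → not eligible.
Profit Sharing Plan — status full-time ✓ (not excluded); service 577 days ≥ 18 months (≈540 days) ✓; site Fresno ✓; age 48 ≥ 18 ✓; dept Research ✗ → not eligible.
AD&D Coverage — service 577 days ≥ 18 months (≈540 days) ✓; rating 5 ≥ 2 ✓; dept Research ✓; site Fresno ✗ (not Denver, Richmond, or Spokane) → not eligible.
Life Insurance — status full-time ✓; service 577 days ≥ 3 months (≈90 days) ✓; 38 hrs/wk ≥ 24 ✓; site Fresno ✗ (not Lyon or Newark) → not eligible.
Health Savings Account — status full-time ✓ (not excluded); service 577 days ≥ 90 days ✓; grade G2 < G5 ✗ → not eligible.
Health Insurance — status full-time ✓; service 577 days ≥ 1 year (≈365 days) ✓; age 48 ≥ 21 ✓; rating 5 ≥ 2 ✓; site Fresno ✗ (not Spokane, Dayton, or Raleigh) → not eligible.
Dental Plan — status full-time ✓; service 577 days ≥ 2 months (≈60 days) ✓; dept Research ✓ → eligible.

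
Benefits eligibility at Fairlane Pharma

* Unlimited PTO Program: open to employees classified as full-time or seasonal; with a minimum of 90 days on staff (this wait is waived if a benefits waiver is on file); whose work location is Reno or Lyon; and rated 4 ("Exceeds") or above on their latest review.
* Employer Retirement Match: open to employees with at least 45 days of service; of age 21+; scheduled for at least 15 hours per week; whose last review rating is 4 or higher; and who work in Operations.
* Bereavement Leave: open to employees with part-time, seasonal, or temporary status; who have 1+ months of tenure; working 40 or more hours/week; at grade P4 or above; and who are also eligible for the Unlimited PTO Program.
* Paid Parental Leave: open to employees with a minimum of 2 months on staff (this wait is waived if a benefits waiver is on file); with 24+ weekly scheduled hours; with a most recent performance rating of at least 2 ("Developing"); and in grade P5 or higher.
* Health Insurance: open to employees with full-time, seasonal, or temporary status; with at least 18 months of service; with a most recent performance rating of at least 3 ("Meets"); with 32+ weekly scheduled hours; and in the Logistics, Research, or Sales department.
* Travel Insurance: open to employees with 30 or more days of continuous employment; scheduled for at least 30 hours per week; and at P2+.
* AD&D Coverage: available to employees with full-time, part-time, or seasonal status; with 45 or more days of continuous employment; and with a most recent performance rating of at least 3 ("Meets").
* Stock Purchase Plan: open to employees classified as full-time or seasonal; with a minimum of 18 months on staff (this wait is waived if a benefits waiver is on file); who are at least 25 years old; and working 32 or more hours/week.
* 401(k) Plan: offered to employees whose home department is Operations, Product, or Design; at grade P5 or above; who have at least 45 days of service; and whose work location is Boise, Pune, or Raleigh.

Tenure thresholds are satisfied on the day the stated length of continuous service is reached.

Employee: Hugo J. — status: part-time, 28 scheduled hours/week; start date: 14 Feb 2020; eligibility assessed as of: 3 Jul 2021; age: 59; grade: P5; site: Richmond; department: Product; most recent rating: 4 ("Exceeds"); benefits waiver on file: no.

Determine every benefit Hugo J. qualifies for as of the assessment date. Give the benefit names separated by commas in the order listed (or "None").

Service from 14 Feb 2020 to 3 Jul 2021: 505 days.
Unlimited PTO Program — status part-time ✗ (requires full-time or seasonal) → not eligible.
Employer Retirement Match — service 505 days ≥ 45 days ✓; age 59 ≥ 21 ✓; 28 hrs/wk ≥ 15 ✓; rating 4 ≥ 4 ✓; dept Product ✗ → not eligible.
Bereavement Leave — status part-time ✓; service 505 days ≥ 1 month (≈30 days) ✓; 28 hrs/wk < 40 ✗ → not eligible.
Paid Parental Leave — no waiver, service 505 days ≥ 2 months (≈60 days) ✓; 28 hrs/wk ≥ 24 ✓; rating 4 ≥ 2 ✓; grade P5 ≥ P5 ✓ → eligible.
Health Insurance — status part-time ✗ (requires full-time, seasonal, or temporary) → not eligible.
Travel Insurance — service 505 days ≥ 30 days ✓; 28 hrs/wk < 30 ✗ → not eligible.
AD&D Coverage — status part-time ✓; service 505 days ≥ 45 days ✓; rating 4 ≥ 3 ✓ → eligible.
Stock Purchase Plan — status part-time ✗ (requires full-time or seasonal) → not eligible.
401(k) Plan — dept Product ✓; grade P5 ≥ P5 ✓; service 505 days ≥ 45 days ✓; site Richmond ✗ (not Boise, Pune, or Raleigh) → not eligible.

Paid Parental Leave, AD&D Coverage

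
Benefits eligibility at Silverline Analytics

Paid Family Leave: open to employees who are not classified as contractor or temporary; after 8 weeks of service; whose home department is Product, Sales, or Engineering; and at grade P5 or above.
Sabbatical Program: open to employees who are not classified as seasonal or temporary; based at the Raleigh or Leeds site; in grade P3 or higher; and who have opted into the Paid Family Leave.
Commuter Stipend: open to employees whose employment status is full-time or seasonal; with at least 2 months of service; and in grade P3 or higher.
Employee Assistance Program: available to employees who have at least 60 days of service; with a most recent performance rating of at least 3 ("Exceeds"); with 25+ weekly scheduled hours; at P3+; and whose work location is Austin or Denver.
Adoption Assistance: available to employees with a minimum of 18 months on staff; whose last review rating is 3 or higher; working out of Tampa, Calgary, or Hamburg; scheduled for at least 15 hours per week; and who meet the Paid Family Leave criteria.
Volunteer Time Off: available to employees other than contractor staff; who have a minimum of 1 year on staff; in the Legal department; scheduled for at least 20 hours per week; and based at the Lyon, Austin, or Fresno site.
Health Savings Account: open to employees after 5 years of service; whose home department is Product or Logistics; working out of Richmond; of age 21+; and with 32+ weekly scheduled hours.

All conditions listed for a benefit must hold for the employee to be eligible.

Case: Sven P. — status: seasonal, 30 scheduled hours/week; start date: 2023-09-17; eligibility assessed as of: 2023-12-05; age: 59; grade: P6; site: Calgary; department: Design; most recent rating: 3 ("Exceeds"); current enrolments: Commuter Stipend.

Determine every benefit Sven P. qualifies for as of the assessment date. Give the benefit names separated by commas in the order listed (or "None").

Commuter Stipend

Service from 2023-09-17 to 2023-12-05: 79 days.
Paid Family Leave — status seasonal ✓ (not excluded); service 79 days ≥ 8 weeks (≈56 days) ✓; dept Design ✗ → not eligible.
Sabbatical Program — status seasonal ✗ (excluded) → not eligible.
Commuter Stipend — status seasonal ✓; service 79 days ≥ 2 months (≈60 days) ✓; grade P6 ≥ P3 ✓ → eligible.
Employee Assistance Program — service 79 days ≥ 60 days ✓; rating 3 ≥ 3 ✓; 30 hrs/wk ≥ 25 ✓; grade P6 ≥ P3 ✓; site Calgary ✗ (not Austin or Denver) → not eligible.
Adoption Assistance — service 79 days < 18 months (≈540 days) ✗ → not eligible.
Volunteer Time Off — status seasonal ✓ (not excluded); service 79 days < 1 year (≈365 days) ✗ → not eligible.
Health Savings Account — service 79 days < 5 years (≈1825 days) ✗ → not eligible.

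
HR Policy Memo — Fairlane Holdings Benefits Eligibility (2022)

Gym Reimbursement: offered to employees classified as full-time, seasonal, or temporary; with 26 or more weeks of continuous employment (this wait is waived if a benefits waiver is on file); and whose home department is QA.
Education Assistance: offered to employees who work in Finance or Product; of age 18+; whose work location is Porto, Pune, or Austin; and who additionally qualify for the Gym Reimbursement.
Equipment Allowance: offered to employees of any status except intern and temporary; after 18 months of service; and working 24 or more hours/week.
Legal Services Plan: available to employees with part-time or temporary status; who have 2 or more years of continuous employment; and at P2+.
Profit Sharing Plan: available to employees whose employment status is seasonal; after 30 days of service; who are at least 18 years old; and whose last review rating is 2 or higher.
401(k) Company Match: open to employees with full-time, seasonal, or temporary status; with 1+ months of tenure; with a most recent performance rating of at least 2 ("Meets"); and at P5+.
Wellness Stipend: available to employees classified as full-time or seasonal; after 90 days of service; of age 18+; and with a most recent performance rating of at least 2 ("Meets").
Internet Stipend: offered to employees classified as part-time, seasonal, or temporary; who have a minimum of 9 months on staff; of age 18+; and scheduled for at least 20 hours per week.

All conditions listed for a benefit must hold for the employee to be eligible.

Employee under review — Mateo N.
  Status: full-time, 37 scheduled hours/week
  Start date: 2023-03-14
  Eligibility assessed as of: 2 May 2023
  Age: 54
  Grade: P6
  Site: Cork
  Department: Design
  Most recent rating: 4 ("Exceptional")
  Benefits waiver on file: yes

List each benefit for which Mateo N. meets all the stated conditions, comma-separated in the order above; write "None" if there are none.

Service from 2023-03-14 to 2 May 2023: 49 days.
Gym Reimbursement — status full-time ✓; benefits waiver on file ✓; dept Design ✗ → not eligible.
Education Assistance — dept Design ✗ → not eligible.
Equipment Allowance — status full-time ✓ (not excluded); service 49 days < 18 months (≈540 days) ✗ → not eligible.
Legal Services Plan — status full-time ✗ (requires part-time or temporary) → not eligible.
Profit Sharing Plan — status full-time ✗ (requires seasonal) → not eligible.
401(k) Company Match — status full-time ✓; service 49 days ≥ 1 month (≈30 days) ✓; rating 4 ≥ 2 ✓; grade P6 ≥ P5 ✓ → eligible.
Wellness Stipend — status full-time ✓; service 49 days < 90 days ✗ → not eligible.
Internet Stipend — status full-time ✗ (requires part-time, seasonal, or temporary) → not eligible.

401(k) Company Match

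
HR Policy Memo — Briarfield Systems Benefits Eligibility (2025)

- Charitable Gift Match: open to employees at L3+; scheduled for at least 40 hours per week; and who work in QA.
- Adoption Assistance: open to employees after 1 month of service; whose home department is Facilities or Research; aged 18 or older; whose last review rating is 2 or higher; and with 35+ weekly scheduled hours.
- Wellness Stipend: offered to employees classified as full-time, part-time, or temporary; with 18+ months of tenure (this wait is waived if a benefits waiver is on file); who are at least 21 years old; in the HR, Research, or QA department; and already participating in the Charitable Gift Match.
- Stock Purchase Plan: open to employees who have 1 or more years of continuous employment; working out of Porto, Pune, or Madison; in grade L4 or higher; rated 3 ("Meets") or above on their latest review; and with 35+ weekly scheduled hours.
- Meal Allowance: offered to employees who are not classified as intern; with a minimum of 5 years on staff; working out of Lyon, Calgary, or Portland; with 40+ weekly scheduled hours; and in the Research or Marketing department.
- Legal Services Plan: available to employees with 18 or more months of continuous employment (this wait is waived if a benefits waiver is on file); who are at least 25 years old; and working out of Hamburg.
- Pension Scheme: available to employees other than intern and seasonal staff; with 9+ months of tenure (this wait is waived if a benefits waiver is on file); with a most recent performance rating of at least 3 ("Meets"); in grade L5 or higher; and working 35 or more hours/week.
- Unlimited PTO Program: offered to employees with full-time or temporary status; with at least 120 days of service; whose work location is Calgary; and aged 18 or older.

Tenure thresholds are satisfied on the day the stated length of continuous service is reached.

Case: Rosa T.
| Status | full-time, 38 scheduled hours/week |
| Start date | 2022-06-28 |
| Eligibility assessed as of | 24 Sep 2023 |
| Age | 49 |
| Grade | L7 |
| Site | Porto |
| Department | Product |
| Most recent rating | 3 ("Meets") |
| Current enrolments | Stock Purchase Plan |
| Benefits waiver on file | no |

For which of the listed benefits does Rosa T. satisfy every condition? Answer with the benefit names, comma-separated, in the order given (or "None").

Stock Purchase Plan, Pension Scheme

Service from 2022-06-28 to 24 Sep 2023: 453 days.
Charitable Gift Match — grade L7 ≥ L3 ✓; 38 hrs/wk < 40 ✗ → not eligible.
Adoption Assistance — service 453 days ≥ 1 month (≈30 days) ✓; dept Product ✗ → not eligible.
Wellness Stipend — status full-time ✓; no waiver, service 453 days < 18 months (≈540 days) ✗ → not eligible.
Stock Purchase Plan — service 453 days ≥ 1 year (≈365 days) ✓; site Porto ✓; grade L7 ≥ L4 ✓; rating 3 ≥ 3 ✓; 38 hrs/wk ≥ 35 ✓ → eligible.
Meal Allowance — status full-time ✓ (not excluded); service 453 days < 5 years (≈1825 days) ✗ → not eligible.
Legal Services Plan — no waiver, service 453 days < 18 months (≈540 days) ✗ → not eligible.
Pension Scheme — status full-time ✓ (not excluded); no waiver, service 453 days ≥ 9 months (≈270 days) ✓; rating 3 ≥ 3 ✓; grade L7 ≥ L5 ✓; 38 hrs/wk ≥ 35 ✓ → eligible.
Unlimited PTO Program — status full-time ✓; service 453 days ≥ 120 days ✓; site Porto ✗ (not Calgary) → not eligible.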